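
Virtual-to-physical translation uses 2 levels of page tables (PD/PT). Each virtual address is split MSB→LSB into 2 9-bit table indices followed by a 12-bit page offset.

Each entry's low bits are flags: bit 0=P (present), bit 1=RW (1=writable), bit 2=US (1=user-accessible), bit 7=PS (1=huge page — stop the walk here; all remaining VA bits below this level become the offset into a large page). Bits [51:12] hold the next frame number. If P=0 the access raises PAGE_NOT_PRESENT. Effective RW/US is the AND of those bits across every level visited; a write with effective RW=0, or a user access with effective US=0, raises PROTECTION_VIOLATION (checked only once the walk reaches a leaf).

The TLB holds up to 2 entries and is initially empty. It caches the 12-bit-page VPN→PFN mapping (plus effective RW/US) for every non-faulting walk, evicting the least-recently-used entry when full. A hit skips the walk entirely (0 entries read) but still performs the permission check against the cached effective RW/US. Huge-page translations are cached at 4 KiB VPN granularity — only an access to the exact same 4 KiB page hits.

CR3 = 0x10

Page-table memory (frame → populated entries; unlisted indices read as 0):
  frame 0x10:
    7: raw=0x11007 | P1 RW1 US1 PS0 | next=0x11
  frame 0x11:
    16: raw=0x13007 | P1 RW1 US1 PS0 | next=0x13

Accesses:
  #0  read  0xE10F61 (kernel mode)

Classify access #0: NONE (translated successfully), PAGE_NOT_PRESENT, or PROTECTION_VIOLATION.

Trace:
#0 VA=0xE10F61 (r,kernel):
  lvl0: tbl 0x10, slot 7 ⇒ 0x11007 (P1/RW1/US1/PS0)
  lvl1: tbl 0x11, slot 16 ⇒ 0x13007 (P1/RW1/US1/PS0)
  ✓ 0x13F61  — 2 lookups

Access #0 fault: NONE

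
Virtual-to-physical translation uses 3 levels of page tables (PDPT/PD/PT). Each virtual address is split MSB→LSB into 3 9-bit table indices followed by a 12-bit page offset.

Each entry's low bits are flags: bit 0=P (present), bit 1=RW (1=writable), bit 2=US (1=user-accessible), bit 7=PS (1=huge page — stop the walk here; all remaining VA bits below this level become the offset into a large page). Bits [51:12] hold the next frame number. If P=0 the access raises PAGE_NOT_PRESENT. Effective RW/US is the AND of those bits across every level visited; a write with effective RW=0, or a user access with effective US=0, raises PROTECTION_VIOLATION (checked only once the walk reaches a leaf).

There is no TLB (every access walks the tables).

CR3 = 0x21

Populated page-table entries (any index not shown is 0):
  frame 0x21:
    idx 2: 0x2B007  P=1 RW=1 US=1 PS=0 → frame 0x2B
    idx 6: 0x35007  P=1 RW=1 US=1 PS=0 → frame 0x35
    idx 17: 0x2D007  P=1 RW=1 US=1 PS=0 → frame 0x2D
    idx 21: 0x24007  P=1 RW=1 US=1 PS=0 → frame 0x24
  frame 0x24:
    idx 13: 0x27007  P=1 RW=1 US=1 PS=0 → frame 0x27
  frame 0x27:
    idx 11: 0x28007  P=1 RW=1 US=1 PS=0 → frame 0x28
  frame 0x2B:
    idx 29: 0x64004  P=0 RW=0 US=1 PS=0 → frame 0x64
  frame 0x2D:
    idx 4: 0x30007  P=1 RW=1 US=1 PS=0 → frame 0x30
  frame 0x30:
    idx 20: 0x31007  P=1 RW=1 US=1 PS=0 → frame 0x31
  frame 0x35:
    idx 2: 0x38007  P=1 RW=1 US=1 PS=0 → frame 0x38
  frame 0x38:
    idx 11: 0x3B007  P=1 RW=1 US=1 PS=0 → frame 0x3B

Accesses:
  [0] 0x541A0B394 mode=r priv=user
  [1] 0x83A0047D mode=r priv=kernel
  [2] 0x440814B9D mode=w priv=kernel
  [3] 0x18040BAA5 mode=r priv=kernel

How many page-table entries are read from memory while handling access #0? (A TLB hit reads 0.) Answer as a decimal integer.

Per-access translation:
#0 VA=0x541A0B394 (r,user):
  L0 @0x21[21] → 0x24007  P=1,RW=1,US=1,PS=0
  L1 @0x24[13] → 0x27007  P=1,RW=1,US=1,PS=0
  L2 @0x27[11] → 0x28007  P=1,RW=1,US=1,PS=0
  → PA=0x28394  (3 entries read)
#1 VA=0x83A0047D (r,kernel):
  L0 @0x21[2] → 0x2B007  P=1,RW=1,US=1,PS=0
  L1 @0x2B[29] → 0x64004  P=0,RW=0,US=1,PS=0
  → PAGE_NOT_PRESENT  (2 entries read)
#2 VA=0x440814B9D (w,kernel):
  L0 @0x21[17] → 0x2D007  P=1,RW=1,US=1,PS=0
  L1 @0x2D[4] → 0x30007  P=1,RW=1,US=1,PS=0
  L2 @0x30[20] → 0x31007  P=1,RW=1,US=1,PS=0
  → PA=0x31B9D  (3 entries read)
#3 VA=0x18040BAA5 (r,kernel):
  L0 @0x21[6] → 0x35007  P=1,RW=1,US=1,PS=0
  L1 @0x35[2] → 0x38007  P=1,RW=1,US=1,PS=0
  L2 @0x38[11] → 0x3B007  P=1,RW=1,US=1,PS=0
  → PA=0x3BAA5  (3 entries read)

Entries read for #0: 3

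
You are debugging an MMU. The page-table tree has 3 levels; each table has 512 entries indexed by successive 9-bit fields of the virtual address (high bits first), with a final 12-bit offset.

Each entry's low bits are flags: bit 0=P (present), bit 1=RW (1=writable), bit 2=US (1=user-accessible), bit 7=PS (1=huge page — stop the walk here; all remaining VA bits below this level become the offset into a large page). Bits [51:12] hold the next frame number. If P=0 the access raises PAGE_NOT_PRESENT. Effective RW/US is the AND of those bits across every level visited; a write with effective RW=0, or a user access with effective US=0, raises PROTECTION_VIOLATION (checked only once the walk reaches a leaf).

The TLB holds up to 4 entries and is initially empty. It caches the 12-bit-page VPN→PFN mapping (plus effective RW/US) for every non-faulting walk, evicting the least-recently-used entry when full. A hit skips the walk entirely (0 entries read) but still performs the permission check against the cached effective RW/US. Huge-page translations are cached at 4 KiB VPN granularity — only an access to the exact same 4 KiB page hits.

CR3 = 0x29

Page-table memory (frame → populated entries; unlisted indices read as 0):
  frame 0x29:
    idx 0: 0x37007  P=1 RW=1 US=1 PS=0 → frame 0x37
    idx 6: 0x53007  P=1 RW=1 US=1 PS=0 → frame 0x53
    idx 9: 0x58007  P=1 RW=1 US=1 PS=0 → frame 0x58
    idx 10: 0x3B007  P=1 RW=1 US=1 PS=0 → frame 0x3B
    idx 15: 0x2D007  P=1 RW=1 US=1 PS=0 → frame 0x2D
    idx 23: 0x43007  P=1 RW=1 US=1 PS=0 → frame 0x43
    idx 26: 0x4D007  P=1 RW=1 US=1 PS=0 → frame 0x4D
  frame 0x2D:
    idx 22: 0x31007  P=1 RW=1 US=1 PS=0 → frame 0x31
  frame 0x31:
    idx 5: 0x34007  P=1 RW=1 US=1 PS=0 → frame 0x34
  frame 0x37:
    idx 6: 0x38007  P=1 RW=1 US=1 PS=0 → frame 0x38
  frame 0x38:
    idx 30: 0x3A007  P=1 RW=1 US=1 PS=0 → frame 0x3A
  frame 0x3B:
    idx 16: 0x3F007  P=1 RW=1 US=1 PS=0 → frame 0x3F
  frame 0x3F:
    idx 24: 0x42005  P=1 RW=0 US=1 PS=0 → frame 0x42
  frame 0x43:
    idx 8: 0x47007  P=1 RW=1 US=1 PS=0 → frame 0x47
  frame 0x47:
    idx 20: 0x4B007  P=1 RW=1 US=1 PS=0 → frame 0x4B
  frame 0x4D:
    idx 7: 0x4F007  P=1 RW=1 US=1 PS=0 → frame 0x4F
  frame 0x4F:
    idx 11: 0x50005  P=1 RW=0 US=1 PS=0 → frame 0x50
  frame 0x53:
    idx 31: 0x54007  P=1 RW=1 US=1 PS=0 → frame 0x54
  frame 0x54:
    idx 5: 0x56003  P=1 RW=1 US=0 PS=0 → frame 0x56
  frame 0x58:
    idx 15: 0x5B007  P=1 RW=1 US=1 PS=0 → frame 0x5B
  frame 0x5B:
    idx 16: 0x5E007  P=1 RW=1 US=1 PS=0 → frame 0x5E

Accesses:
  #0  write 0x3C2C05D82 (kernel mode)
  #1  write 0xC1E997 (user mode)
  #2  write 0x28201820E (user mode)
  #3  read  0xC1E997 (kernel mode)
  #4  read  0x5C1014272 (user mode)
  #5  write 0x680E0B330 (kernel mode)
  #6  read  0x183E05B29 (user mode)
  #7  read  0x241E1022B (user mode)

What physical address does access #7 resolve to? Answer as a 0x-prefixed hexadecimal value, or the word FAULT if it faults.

Trace:
#0 VA=0x3C2C05D82 (w,kernel):
  L0: frame=0x29 idx=15 entry=0x2D007 [P=1 RW=1 US=1 PS=0]
  L1: frame=0x2D idx=22 entry=0x31007 [P=1 RW=1 US=1 PS=0]
  L2: frame=0x31 idx=5 entry=0x34007 [P=1 RW=1 US=1 PS=0]
  ⇒ phys 0x34D82  [3 reads]
#1 VA=0xC1E997 (w,user):
  L0: frame=0x29 idx=0 entry=0x37007 [P=1 RW=1 US=1 PS=0]
  L1: frame=0x37 idx=6 entry=0x38007 [P=1 RW=1 US=1 PS=0]
  L2: frame=0x38 idx=30 entry=0x3A007 [P=1 RW=1 US=1 PS=0]
  ⇒ phys 0x3A997  [3 reads]
#2 VA=0x28201820E (w,user):
  L0: frame=0x29 idx=10 entry=0x3B007 [P=1 RW=1 US=1 PS=0]
  L1: frame=0x3B idx=16 entry=0x3F007 [P=1 RW=1 US=1 PS=0]
  L2: frame=0x3F idx=24 entry=0x42005 [P=1 RW=0 US=1 PS=0]
  → PROTECTION_VIOLATION  (3 entries read)
#3 VA=0xC1E997 (r,kernel):
  TLB hit vpn=0xC1E → PA=0x3A997
#4 VA=0x5C1014272 (r,user):
  L0: frame=0x29 idx=23 entry=0x43007 [P=1 RW=1 US=1 PS=0]
  L1: frame=0x43 idx=8 entry=0x47007 [P=1 RW=1 US=1 PS=0]
  L2: frame=0x47 idx=20 entry=0x4B007 [P=1 RW=1 US=1 PS=0]
  ⇒ phys 0x4B272  [3 reads]
#5 VA=0x680E0B330 (w,kernel):
  L0: frame=0x29 idx=26 entry=0x4D007 [P=1 RW=1 US=1 PS=0]
  L1: frame=0x4D idx=7 entry=0x4F007 [P=1 RW=1 US=1 PS=0]
  L2: frame=0x4F idx=11 entry=0x50005 [P=1 RW=0 US=1 PS=0]
  → PROTECTION_VIOLATION  (3 entries read)
#6 VA=0x183E05B29 (r,user):
  L0: frame=0x29 idx=6 entry=0x53007 [P=1 RW=1 US=1 PS=0]
  L1: frame=0x53 idx=31 entry=0x54007 [P=1 RW=1 US=1 PS=0]
  L2: frame=0x54 idx=5 entry=0x56003 [P=1 RW=1 US=0 PS=0]
  → PROTECTION_VIOLATION  (3 entries read)
#7 VA=0x241E1022B (r,user):
  L0: frame=0x29 idx=9 entry=0x58007 [P=1 RW=1 US=1 PS=0]
  L1: frame=0x58 idx=15 entry=0x5B007 [P=1 RW=1 US=1 PS=0]
  L2: frame=0x5B idx=16 entry=0x5E007 [P=1 RW=1 US=1 PS=0]
  ⇒ phys 0x5E22B  [3 reads]

Access #7 PA: 0x5E22B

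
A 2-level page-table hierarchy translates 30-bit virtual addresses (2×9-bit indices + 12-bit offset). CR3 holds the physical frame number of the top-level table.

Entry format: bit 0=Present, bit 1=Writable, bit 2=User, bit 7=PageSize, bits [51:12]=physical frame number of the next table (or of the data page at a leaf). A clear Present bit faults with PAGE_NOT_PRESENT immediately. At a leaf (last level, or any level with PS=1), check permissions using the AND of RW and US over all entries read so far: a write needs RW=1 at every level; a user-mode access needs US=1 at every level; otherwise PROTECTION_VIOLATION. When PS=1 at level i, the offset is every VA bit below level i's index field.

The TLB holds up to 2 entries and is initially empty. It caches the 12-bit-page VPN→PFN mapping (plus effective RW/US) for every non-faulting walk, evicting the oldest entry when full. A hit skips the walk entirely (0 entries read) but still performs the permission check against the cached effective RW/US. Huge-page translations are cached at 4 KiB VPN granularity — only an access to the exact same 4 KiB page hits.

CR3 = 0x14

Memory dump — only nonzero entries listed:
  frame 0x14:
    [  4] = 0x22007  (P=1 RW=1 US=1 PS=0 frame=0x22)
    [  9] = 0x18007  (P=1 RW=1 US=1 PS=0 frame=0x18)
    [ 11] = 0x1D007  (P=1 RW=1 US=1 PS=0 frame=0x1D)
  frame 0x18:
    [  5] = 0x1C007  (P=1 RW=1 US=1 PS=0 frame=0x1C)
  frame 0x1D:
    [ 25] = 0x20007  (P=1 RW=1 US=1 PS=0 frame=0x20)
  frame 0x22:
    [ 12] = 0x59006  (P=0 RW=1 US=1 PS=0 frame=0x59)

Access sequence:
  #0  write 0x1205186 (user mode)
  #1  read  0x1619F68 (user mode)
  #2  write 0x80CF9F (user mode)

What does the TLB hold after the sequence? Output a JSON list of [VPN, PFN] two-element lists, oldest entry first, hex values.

Per-access translation:
#0 VA=0x1205186 (w,user):
  [0] read 0x14 idx=9: raw=0x18007 flags P=1 W=1 U=1 S=0
  [1] read 0x18 idx=5: raw=0x1C007 flags P=1 W=1 U=1 S=0
  ⇒ phys 0x1C186  [2 reads]
#1 VA=0x1619F68 (r,user):
  [0] read 0x14 idx=11: raw=0x1D007 flags P=1 W=1 U=1 S=0
  [1] read 0x1D idx=25: raw=0x20007 flags P=1 W=1 U=1 S=0
  ⇒ phys 0x20F68  [2 reads]
#2 VA=0x80CF9F (w,user):
  [0] read 0x14 idx=4: raw=0x22007 flags P=1 W=1 U=1 S=0
  [1] read 0x22 idx=12: raw=0x59006 flags P=0 W=1 U=1 S=0
  ✗ PAGE_NOT_PRESENT  [2 reads]

TLB: [["0x1205", "0x1C"], ["0x1619", "0x20"]]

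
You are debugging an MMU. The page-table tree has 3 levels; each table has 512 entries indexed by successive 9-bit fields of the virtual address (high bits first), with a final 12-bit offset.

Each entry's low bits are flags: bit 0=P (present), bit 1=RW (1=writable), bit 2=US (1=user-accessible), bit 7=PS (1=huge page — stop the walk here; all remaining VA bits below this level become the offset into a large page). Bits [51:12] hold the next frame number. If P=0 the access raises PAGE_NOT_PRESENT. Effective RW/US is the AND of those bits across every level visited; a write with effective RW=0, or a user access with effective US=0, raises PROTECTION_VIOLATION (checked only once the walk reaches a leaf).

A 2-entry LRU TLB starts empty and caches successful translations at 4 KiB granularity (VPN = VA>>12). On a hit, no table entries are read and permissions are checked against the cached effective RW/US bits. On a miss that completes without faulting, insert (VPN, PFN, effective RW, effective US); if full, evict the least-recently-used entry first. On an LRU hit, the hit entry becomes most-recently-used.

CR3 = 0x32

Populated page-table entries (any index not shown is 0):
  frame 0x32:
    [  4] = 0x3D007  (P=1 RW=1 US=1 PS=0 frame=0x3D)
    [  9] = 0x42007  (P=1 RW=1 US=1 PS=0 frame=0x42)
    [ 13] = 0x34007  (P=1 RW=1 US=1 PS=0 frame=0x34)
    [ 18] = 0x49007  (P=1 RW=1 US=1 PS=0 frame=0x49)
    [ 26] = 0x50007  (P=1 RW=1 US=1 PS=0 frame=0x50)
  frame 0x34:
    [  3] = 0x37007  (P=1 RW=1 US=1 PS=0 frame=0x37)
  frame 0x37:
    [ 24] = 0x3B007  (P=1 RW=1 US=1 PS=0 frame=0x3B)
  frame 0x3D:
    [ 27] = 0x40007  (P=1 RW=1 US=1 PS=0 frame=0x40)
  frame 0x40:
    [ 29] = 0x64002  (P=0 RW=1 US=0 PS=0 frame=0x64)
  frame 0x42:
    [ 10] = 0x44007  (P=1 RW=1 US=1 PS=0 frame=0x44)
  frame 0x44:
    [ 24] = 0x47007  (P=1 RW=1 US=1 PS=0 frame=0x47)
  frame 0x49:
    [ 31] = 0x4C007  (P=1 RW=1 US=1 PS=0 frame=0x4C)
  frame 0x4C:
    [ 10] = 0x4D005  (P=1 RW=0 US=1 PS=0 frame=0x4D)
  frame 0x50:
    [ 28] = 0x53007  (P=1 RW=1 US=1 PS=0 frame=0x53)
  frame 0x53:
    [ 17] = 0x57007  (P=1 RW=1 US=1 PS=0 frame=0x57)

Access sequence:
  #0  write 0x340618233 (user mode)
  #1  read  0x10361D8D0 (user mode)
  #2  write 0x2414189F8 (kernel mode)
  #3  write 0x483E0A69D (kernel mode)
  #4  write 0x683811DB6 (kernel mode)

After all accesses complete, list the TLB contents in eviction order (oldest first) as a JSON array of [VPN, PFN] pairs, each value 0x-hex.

Per-access translation:
#0 VA=0x340618233 (w,user):
  L0 @0x32[13] → 0x34007  P=1,RW=1,US=1,PS=0
  L1 @0x34[3] → 0x37007  P=1,RW=1,US=1,PS=0
  L2 @0x37[24] → 0x3B007  P=1,RW=1,US=1,PS=0
  ⇒ phys 0x3B233  [3 reads]
#1 VA=0x10361D8D0 (r,user):
  L0 @0x32[4] → 0x3D007  P=1,RW=1,US=1,PS=0
  L1 @0x3D[27] → 0x40007  P=1,RW=1,US=1,PS=0
  L2 @0x40[29] → 0x64002  P=0,RW=1,US=0,PS=0
  ⇒ fault: PAGE_NOT_PRESENT  — 3 lookups
#2 VA=0x2414189F8 (w,kernel):
  L0 @0x32[9] → 0x42007  P=1,RW=1,US=1,PS=0
  L1 @0x42[10] → 0x44007  P=1,RW=1,US=1,PS=0
  L2 @0x44[24] → 0x47007  P=1,RW=1,US=1,PS=0
  ⇒ phys 0x479F8  [3 reads]
#3 VA=0x483E0A69D (w,kernel):
  L0 @0x32[18] → 0x49007  P=1,RW=1,US=1,PS=0
  L1 @0x49[31] → 0x4C007  P=1,RW=1,US=1,PS=0
  L2 @0x4C[10] → 0x4D005  P=1,RW=0,US=1,PS=0
  ⇒ fault: PROTECTION_VIOLATION  — 3 lookups
#4 VA=0x683811DB6 (w,kernel):
  L0 @0x32[26] → 0x50007  P=1,RW=1,US=1,PS=0
  L1 @0x50[28] → 0x53007  P=1,RW=1,US=1,PS=0
  L2 @0x53[17] → 0x57007  P=1,RW=1,US=1,PS=0
  ⇒ phys 0x57DB6  [3 reads]

TLB: [["0x241418", "0x47"], ["0x683811", "0x57"]]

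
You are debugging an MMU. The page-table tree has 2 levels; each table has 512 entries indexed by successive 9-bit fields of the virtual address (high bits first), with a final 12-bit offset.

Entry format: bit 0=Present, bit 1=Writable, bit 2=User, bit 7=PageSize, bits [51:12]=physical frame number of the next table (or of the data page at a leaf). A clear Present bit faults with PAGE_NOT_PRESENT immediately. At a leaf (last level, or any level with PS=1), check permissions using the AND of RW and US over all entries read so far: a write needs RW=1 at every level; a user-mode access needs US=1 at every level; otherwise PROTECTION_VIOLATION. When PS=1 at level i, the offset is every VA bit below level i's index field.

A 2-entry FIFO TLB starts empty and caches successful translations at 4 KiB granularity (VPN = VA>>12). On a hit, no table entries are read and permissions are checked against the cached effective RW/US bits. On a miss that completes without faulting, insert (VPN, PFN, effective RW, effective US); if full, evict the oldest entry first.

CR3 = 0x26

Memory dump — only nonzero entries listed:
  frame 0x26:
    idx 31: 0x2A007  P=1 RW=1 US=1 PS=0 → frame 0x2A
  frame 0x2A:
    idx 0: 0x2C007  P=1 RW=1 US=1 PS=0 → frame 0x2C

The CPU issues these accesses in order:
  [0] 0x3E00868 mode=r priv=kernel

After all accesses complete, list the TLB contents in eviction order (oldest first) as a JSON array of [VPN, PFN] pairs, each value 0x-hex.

Trace:
#0 VA=0x3E00868 (r,kernel):
  L0: frame=0x26 idx=31 entry=0x2A007 [P=1 RW=1 US=1 PS=0]
  L1: frame=0x2A idx=0 entry=0x2C007 [P=1 RW=1 US=1 PS=0]
  ✓ 0x2C868  — 2 lookups

TLB: [["0x3E00", "0x2C"]]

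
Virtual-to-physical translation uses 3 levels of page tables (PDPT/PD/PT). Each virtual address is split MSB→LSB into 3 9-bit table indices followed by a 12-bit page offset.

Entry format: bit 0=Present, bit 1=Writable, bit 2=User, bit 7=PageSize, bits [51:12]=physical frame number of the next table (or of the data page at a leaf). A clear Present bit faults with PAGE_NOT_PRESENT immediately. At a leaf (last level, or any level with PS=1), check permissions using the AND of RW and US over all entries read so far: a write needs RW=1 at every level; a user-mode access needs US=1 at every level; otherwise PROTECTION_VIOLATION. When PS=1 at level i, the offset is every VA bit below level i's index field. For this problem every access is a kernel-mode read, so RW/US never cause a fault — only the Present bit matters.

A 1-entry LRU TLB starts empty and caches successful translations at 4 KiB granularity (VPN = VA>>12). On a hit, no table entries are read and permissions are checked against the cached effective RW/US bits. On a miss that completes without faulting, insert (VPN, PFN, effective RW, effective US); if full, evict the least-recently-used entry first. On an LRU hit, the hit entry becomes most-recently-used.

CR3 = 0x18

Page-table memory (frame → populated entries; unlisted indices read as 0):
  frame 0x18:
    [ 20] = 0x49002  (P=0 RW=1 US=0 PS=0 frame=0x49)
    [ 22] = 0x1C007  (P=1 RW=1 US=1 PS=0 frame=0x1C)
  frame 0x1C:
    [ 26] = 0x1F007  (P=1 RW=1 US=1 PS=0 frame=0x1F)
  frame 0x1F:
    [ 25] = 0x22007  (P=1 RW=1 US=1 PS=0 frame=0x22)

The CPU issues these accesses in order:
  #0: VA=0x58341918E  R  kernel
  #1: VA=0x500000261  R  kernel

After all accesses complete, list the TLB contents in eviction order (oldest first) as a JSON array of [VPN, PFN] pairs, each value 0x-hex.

Per-access translation:
#0 VA=0x58341918E (r,kernel):
  L0: frame=0x18 idx=22 entry=0x1C007 [P=1 RW=1 US=1 PS=0]
  L1: frame=0x1C idx=26 entry=0x1F007 [P=1 RW=1 US=1 PS=0]
  L2: frame=0x1F idx=25 entry=0x22007 [P=1 RW=1 US=1 PS=0]
  → PA=0x2218E  (3 entries read)
#1 VA=0x500000261 (r,kernel):
  L0: frame=0x18 idx=20 entry=0x49002 [P=0 RW=1 US=0 PS=0]
  → PAGE_NOT_PRESENT  (1 entries read)

TLB: [["0x583419", "0x22"]]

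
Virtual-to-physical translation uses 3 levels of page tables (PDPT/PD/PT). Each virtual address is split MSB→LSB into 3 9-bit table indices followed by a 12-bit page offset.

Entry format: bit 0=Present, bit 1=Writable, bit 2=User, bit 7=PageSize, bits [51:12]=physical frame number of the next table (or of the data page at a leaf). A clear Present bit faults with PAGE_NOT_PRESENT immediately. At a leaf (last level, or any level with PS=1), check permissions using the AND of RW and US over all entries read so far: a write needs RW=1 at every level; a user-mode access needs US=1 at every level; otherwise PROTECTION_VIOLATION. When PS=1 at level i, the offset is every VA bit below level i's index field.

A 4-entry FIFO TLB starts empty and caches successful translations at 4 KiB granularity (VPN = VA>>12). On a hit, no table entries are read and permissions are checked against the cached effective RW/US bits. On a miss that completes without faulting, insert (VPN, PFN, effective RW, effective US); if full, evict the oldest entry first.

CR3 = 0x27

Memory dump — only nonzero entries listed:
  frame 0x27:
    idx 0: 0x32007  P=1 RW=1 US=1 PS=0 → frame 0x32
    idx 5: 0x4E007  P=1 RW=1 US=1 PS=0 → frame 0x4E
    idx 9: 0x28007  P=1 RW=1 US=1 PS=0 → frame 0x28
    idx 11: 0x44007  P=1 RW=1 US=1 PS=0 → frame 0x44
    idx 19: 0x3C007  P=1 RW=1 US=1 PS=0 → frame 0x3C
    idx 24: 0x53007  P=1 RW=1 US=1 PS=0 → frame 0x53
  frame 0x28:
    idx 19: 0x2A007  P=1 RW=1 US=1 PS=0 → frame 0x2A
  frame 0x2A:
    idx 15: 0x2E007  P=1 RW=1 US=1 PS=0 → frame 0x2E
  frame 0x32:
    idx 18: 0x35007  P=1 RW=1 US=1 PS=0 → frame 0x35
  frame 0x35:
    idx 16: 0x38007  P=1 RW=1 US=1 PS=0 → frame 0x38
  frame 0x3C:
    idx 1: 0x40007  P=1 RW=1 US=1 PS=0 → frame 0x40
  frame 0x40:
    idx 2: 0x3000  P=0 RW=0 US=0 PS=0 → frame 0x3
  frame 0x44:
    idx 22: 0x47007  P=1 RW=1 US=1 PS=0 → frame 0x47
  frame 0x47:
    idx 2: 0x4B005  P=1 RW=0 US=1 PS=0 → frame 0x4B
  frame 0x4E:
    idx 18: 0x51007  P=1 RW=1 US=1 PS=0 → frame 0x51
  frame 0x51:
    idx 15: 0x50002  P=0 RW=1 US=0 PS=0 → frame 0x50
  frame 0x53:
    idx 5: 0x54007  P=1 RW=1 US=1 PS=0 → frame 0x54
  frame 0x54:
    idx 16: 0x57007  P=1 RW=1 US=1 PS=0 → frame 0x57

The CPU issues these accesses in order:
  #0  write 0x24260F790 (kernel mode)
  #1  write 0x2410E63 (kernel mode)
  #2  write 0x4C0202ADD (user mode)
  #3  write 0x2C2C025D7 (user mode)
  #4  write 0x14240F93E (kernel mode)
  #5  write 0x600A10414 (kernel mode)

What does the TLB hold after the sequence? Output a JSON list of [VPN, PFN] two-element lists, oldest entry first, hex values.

Walk each access:
#0 VA=0x24260F790 (w,kernel):
  L0: frame=0x27 idx=9 entry=0x28007 [P=1 RW=1 US=1 PS=0]
  L1: frame=0x28 idx=19 entry=0x2A007 [P=1 RW=1 US=1 PS=0]
  L2: frame=0x2A idx=15 entry=0x2E007 [P=1 RW=1 US=1 PS=0]
  ⇒ phys 0x2E790  [3 reads]
#1 VA=0x2410E63 (w,kernel):
  L0: frame=0x27 idx=0 entry=0x32007 [P=1 RW=1 US=1 PS=0]
  L1: frame=0x32 idx=18 entry=0x35007 [P=1 RW=1 US=1 PS=0]
  L2: frame=0x35 idx=16 entry=0x38007 [P=1 RW=1 US=1 PS=0]
  ⇒ phys 0x38E63  [3 reads]
#2 VA=0x4C0202ADD (w,user):
  L0: frame=0x27 idx=19 entry=0x3C007 [P=1 RW=1 US=1 PS=0]
  L1: frame=0x3C idx=1 entry=0x40007 [P=1 RW=1 US=1 PS=0]
  L2: frame=0x40 idx=2 entry=0x3000 [P=0 RW=0 US=0 PS=0]
  ⇒ fault: PAGE_NOT_PRESENT  — 3 lookups
#3 VA=0x2C2C025D7 (w,user):
  L0: frame=0x27 idx=11 entry=0x44007 [P=1 RW=1 US=1 PS=0]
  L1: frame=0x44 idx=22 entry=0x47007 [P=1 RW=1 US=1 PS=0]
  L2: frame=0x47 idx=2 entry=0x4B005 [P=1 RW=0 US=1 PS=0]
  ⇒ fault: PROTECTION_VIOLATION  — 3 lookups
#4 VA=0x14240F93E (w,kernel):
  L0: frame=0x27 idx=5 entry=0x4E007 [P=1 RW=1 US=1 PS=0]
  L1: frame=0x4E idx=18 entry=0x51007 [P=1 RW=1 US=1 PS=0]
  L2: frame=0x51 idx=15 entry=0x50002 [P=0 RW=1 US=0 PS=0]
  ⇒ fault: PAGE_NOT_PRESENT  — 3 lookups
#5 VA=0x600A10414 (w,kernel):
  L0: frame=0x27 idx=24 entry=0x53007 [P=1 RW=1 US=1 PS=0]
  L1: frame=0x53 idx=5 entry=0x54007 [P=1 RW=1 US=1 PS=0]
  L2: frame=0x54 idx=16 entry=0x57007 [P=1 RW=1 US=1 PS=0]
  ⇒ phys 0x57414  [3 reads]

TLB: [["0x24260F", "0x2E"], ["0x2410", "0x38"], ["0x600A10", "0x57"]]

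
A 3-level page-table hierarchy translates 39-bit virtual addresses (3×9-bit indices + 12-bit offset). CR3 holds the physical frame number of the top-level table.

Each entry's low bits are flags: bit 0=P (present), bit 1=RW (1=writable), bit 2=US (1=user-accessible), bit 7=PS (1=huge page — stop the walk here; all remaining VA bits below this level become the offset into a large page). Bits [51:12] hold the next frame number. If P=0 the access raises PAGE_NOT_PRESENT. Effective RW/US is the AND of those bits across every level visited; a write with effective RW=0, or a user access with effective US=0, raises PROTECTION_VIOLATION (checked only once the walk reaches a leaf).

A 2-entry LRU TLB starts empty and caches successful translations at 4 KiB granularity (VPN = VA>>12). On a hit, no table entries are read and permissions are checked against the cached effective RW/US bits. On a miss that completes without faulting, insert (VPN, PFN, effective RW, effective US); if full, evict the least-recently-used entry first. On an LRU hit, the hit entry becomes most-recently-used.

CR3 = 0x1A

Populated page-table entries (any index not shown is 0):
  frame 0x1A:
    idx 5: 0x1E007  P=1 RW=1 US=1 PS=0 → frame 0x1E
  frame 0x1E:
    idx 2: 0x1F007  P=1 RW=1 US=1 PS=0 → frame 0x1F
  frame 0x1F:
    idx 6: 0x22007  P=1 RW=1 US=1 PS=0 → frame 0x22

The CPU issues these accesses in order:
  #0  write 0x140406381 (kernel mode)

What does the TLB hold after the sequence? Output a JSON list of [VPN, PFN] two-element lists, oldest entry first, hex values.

Trace:
#0 VA=0x140406381 (w,kernel):
  L0 @0x1A[5] → 0x1E007  P=1,RW=1,US=1,PS=0
  L1 @0x1E[2] → 0x1F007  P=1,RW=1,US=1,PS=0
  L2 @0x1F[6] → 0x22007  P=1,RW=1,US=1,PS=0
  ✓ 0x22381  — 3 lookups

TLB: [["0x140406", "0x22"]]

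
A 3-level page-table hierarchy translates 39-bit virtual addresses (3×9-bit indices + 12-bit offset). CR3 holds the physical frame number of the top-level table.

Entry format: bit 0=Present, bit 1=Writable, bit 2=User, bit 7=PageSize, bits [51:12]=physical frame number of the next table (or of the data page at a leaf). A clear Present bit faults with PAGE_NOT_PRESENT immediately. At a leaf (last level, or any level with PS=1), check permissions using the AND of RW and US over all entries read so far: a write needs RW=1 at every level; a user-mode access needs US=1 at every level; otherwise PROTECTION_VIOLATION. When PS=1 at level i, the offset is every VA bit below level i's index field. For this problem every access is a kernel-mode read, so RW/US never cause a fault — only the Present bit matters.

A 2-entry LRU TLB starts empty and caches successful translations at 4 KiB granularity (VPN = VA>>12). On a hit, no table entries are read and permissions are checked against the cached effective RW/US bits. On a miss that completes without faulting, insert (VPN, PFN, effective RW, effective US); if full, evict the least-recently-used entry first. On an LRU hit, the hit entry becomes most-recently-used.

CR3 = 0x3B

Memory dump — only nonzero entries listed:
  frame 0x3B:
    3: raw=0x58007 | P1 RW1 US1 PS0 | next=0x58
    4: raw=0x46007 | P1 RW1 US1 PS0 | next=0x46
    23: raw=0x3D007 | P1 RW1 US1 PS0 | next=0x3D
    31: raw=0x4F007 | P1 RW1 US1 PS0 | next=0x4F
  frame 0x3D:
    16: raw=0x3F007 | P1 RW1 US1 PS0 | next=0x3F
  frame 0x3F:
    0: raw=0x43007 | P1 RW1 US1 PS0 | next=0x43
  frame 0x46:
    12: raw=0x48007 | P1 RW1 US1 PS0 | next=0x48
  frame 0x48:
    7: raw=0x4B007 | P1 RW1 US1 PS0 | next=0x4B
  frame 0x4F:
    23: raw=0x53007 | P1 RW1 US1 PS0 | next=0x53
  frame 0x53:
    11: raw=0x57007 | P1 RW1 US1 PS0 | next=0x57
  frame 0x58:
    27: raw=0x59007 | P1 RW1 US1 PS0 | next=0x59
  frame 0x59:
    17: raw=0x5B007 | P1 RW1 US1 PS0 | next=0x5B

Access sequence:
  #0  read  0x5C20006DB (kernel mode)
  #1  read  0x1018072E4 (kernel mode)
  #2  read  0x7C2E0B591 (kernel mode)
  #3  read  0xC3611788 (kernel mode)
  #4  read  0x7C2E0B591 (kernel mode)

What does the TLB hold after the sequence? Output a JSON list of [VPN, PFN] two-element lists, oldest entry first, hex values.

Per-access translation:
#0 VA=0x5C20006DB (r,kernel):
  lvl0: tbl 0x3B, slot 23 ⇒ 0x3D007 (P1/RW1/US1/PS0)
  lvl1: tbl 0x3D, slot 16 ⇒ 0x3F007 (P1/RW1/US1/PS0)
  lvl2: tbl 0x3F, slot 0 ⇒ 0x43007 (P1/RW1/US1/PS0)
  ✓ 0x436DB  — 3 lookups
#1 VA=0x1018072E4 (r,kernel):
  lvl0: tbl 0x3B, slot 4 ⇒ 0x46007 (P1/RW1/US1/PS0)
  lvl1: tbl 0x46, slot 12 ⇒ 0x48007 (P1/RW1/US1/PS0)
  lvl2: tbl 0x48, slot 7 ⇒ 0x4B007 (P1/RW1/US1/PS0)
  ✓ 0x4B2E4  — 3 lookups
#2 VA=0x7C2E0B591 (r,kernel):
  lvl0: tbl 0x3B, slot 31 ⇒ 0x4F007 (P1/RW1/US1/PS0)
  lvl1: tbl 0x4F, slot 23 ⇒ 0x53007 (P1/RW1/US1/PS0)
  lvl2: tbl 0x53, slot 11 ⇒ 0x57007 (P1/RW1/US1/PS0)
  ✓ 0x57591  — 3 lookups
#3 VA=0xC3611788 (r,kernel):
  lvl0: tbl 0x3B, slot 3 ⇒ 0x58007 (P1/RW1/US1/PS0)
  lvl1: tbl 0x58, slot 27 ⇒ 0x59007 (P1/RW1/US1/PS0)
  lvl2: tbl 0x59, slot 17 ⇒ 0x5B007 (P1/RW1/US1/PS0)
  ✓ 0x5B788  — 3 lookups
#4 VA=0x7C2E0B591 (r,kernel):
  TLB hit vpn=0x7C2E0B → PA=0x57591

TLB: [["0xC3611", "0x5B"], ["0x7C2E0B", "0x57"]]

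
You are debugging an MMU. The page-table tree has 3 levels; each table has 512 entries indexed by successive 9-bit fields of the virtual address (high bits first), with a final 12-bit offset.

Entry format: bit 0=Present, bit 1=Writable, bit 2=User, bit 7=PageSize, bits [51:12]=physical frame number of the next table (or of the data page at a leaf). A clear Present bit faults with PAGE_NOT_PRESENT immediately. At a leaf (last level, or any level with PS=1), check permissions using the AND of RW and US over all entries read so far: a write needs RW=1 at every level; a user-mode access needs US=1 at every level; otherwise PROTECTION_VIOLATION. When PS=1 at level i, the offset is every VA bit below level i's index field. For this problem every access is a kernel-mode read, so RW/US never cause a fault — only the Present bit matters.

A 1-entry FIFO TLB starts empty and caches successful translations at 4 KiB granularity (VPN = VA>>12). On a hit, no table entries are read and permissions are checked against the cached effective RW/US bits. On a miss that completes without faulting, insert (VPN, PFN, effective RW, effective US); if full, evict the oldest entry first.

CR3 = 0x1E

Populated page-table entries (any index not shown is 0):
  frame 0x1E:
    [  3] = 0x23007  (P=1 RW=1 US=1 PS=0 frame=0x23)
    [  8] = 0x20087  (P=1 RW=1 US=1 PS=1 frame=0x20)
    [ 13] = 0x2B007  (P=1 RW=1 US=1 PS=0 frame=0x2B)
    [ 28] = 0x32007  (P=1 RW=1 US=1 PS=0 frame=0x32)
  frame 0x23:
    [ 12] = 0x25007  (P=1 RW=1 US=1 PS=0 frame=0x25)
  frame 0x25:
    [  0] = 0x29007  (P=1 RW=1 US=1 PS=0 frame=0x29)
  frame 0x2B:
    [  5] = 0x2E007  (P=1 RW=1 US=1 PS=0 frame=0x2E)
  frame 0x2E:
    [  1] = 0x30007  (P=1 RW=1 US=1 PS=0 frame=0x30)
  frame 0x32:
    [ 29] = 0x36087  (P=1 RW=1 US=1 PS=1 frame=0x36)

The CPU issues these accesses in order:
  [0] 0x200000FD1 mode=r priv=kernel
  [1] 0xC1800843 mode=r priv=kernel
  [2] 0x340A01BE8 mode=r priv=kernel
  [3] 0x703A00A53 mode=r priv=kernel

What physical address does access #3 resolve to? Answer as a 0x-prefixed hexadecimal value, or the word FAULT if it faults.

Trace:
#0 VA=0x200000FD1 (r,kernel):
  L0 @0x1E[8] → 0x20087  P=1,RW=1,US=1,PS=1
  ⇒ phys 0x20FD1 (huge @L0)  [1 reads]
#1 VA=0xC1800843 (r,kernel):
  L0 @0x1E[3] → 0x23007  P=1,RW=1,US=1,PS=0
  L1 @0x23[12] → 0x25007  P=1,RW=1,US=1,PS=0
  L2 @0x25[0] → 0x29007  P=1,RW=1,US=1,PS=0
  ⇒ phys 0x29843  [3 reads]
#2 VA=0x340A01BE8 (r,kernel):
  L0 @0x1E[13] → 0x2B007  P=1,RW=1,US=1,PS=0
  L1 @0x2B[5] → 0x2E007  P=1,RW=1,US=1,PS=0
  L2 @0x2E[1] → 0x30007  P=1,RW=1,US=1,PS=0
  ⇒ phys 0x30BE8  [3 reads]
#3 VA=0x703A00A53 (r,kernel):
  L0 @0x1E[28] → 0x32007  P=1,RW=1,US=1,PS=0
  L1 @0x32[29] → 0x36087  P=1,RW=1,US=1,PS=1
  ⇒ phys 0x36A53 (huge @L1)  [2 reads]

Access #3 PA: 0x36A53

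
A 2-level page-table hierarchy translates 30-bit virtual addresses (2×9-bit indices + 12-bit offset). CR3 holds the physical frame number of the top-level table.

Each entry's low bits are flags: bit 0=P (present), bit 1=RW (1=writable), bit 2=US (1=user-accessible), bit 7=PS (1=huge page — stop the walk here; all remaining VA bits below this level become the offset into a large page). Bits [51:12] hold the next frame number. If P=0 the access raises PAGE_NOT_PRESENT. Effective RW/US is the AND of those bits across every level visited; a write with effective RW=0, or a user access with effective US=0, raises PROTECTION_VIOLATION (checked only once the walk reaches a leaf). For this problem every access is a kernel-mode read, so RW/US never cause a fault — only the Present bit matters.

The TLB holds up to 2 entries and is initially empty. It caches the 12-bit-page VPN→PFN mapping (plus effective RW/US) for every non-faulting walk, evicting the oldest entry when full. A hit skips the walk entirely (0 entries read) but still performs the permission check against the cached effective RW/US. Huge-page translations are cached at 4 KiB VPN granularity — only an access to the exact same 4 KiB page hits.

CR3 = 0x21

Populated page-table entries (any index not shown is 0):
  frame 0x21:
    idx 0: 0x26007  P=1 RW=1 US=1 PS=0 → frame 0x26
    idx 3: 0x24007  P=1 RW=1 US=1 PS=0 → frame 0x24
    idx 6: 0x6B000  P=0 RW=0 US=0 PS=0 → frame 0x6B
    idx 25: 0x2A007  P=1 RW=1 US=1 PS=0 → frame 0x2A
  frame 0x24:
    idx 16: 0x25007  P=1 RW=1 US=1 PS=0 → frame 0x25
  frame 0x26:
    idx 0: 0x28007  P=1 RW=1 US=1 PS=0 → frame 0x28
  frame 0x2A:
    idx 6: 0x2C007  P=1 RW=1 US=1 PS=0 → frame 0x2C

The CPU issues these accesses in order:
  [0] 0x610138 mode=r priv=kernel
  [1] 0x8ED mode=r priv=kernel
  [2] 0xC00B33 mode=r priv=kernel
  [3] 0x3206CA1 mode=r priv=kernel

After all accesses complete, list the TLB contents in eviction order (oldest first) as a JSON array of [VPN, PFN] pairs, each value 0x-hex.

Trace:
#0 VA=0x610138 (r,kernel):
  lvl0: tbl 0x21, slot 3 ⇒ 0x24007 (P1/RW1/US1/PS0)
  lvl1: tbl 0x24, slot 16 ⇒ 0x25007 (P1/RW1/US1/PS0)
  ⇒ phys 0x25138  [2 reads]
#1 VA=0x8ED (r,kernel):
  lvl0: tbl 0x21, slot 0 ⇒ 0x26007 (P1/RW1/US1/PS0)
  lvl1: tbl 0x26, slot 0 ⇒ 0x28007 (P1/RW1/US1/PS0)
  ⇒ phys 0x288ED  [2 reads]
#2 VA=0xC00B33 (r,kernel):
  lvl0: tbl 0x21, slot 6 ⇒ 0x6B000 (P0/RW0/US0/PS0)
  ✗ PAGE_NOT_PRESENT  [1 reads]
#3 VA=0x3206CA1 (r,kernel):
  lvl0: tbl 0x21, slot 25 ⇒ 0x2A007 (P1/RW1/US1/PS0)
  lvl1: tbl 0x2A, slot 6 ⇒ 0x2C007 (P1/RW1/US1/PS0)
  ⇒ phys 0x2CCA1  [2 reads]

TLB: [["0x0", "0x28"], ["0x3206", "0x2C"]]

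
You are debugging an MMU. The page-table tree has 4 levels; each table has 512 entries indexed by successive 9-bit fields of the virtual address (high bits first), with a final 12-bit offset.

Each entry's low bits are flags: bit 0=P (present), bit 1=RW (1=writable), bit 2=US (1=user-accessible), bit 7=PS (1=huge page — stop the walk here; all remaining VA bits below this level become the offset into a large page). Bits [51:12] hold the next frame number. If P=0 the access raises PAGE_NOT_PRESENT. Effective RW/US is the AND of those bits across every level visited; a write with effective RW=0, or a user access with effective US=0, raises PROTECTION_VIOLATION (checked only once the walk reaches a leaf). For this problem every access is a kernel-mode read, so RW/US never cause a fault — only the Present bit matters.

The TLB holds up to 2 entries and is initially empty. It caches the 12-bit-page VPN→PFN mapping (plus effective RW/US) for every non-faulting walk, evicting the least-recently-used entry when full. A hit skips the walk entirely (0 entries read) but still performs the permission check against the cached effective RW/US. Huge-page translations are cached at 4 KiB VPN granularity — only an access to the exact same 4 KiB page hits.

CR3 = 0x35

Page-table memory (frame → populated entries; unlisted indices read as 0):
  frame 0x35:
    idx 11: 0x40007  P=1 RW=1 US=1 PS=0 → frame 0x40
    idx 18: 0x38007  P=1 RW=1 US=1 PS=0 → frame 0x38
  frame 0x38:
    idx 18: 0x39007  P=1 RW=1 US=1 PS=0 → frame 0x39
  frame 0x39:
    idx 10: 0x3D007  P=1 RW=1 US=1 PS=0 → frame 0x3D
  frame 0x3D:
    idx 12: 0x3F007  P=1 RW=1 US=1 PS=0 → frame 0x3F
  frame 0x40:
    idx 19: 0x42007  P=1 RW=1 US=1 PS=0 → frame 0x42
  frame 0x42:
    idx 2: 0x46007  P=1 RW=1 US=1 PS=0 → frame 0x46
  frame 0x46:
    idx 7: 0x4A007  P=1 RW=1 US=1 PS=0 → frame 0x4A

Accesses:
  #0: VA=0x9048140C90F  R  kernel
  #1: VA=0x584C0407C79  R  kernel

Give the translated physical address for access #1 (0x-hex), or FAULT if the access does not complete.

Per-access translation:
#0 VA=0x9048140C90F (r,kernel):
  L0 @0x35[18] → 0x38007  P=1,RW=1,US=1,PS=0
  L1 @0x38[18] → 0x39007  P=1,RW=1,US=1,PS=0
  L2 @0x39[10] → 0x3D007  P=1,RW=1,US=1,PS=0
  L3 @0x3D[12] → 0x3F007  P=1,RW=1,US=1,PS=0
  ✓ 0x3F90F  — 4 lookups
#1 VA=0x584C0407C79 (r,kernel):
  L0 @0x35[11] → 0x40007  P=1,RW=1,US=1,PS=0
  L1 @0x40[19] → 0x42007  P=1,RW=1,US=1,PS=0
  L2 @0x42[2] → 0x46007  P=1,RW=1,US=1,PS=0
  L3 @0x46[7] → 0x4A007  P=1,RW=1,US=1,PS=0
  ✓ 0x4AC79  — 4 lookups

Access #1 PA: 0x4AC79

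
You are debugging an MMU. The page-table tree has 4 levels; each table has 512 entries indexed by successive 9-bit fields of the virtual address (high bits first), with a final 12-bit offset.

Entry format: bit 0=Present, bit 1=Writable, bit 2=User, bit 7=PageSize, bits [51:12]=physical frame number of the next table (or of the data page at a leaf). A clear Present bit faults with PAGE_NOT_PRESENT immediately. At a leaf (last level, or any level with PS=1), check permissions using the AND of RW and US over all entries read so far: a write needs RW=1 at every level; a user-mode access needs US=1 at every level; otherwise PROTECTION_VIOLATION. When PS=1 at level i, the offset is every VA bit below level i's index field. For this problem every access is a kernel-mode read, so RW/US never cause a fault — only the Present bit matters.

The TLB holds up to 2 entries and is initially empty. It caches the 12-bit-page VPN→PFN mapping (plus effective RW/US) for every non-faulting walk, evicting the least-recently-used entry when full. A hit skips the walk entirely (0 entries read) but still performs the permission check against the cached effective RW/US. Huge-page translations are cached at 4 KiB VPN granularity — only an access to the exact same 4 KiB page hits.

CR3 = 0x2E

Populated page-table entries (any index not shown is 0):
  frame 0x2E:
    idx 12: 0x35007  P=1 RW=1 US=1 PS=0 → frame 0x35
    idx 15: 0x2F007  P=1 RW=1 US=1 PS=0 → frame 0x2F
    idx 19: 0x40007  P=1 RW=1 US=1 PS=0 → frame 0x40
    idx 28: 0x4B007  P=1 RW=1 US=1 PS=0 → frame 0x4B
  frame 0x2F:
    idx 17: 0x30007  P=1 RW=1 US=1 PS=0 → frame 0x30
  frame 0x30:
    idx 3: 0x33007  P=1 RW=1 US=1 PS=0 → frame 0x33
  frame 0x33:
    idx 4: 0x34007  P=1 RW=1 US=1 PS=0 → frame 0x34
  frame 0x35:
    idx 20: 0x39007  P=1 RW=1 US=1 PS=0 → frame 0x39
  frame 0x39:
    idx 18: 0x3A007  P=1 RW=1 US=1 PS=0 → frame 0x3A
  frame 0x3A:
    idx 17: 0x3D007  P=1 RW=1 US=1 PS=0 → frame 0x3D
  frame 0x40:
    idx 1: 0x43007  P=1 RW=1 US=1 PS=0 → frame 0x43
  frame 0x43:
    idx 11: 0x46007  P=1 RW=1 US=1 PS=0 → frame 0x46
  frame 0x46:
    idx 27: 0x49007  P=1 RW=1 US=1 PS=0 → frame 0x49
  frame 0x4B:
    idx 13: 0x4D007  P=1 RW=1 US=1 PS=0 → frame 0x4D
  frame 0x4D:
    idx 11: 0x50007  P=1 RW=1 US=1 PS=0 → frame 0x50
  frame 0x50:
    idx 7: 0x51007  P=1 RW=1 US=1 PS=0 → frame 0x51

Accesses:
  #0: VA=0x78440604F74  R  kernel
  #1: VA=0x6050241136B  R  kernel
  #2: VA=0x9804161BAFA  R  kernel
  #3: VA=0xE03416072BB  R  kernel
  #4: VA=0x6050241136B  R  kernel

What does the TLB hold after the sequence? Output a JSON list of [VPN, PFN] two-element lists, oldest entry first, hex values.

Trace:
#0 VA=0x78440604F74 (r,kernel):
  lvl0: tbl 0x2E, slot 15 ⇒ 0x2F007 (P1/RW1/US1/PS0)
  lvl1: tbl 0x2F, slot 17 ⇒ 0x30007 (P1/RW1/US1/PS0)
  lvl2: tbl 0x30, slot 3 ⇒ 0x33007 (P1/RW1/US1/PS0)
  lvl3: tbl 0x33, slot 4 ⇒ 0x34007 (P1/RW1/US1/PS0)
  ⇒ phys 0x34F74  [4 reads]
#1 VA=0x6050241136B (r,kernel):
  lvl0: tbl 0x2E, slot 12 ⇒ 0x35007 (P1/RW1/US1/PS0)
  lvl1: tbl 0x35, slot 20 ⇒ 0x39007 (P1/RW1/US1/PS0)
  lvl2: tbl 0x39, slot 18 ⇒ 0x3A007 (P1/RW1/US1/PS0)
  lvl3: tbl 0x3A, slot 17 ⇒ 0x3D007 (P1/RW1/US1/PS0)
  ⇒ phys 0x3D36B  [4 reads]
#2 VA=0x9804161BAFA (r,kernel):
  lvl0: tbl 0x2E, slot 19 ⇒ 0x40007 (P1/RW1/US1/PS0)
  lvl1: tbl 0x40, slot 1 ⇒ 0x43007 (P1/RW1/US1/PS0)
  lvl2: tbl 0x43, slot 11 ⇒ 0x46007 (P1/RW1/US1/PS0)
  lvl3: tbl 0x46, slot 27 ⇒ 0x49007 (P1/RW1/US1/PS0)
  ⇒ phys 0x49AFA  [4 reads]
#3 VA=0xE03416072BB (r,kernel):
  lvl0: tbl 0x2E, slot 28 ⇒ 0x4B007 (P1/RW1/US1/PS0)
  lvl1: tbl 0x4B, slot 13 ⇒ 0x4D007 (P1/RW1/US1/PS0)
  lvl2: tbl 0x4D, slot 11 ⇒ 0x50007 (P1/RW1/US1/PS0)
  lvl3: tbl 0x50, slot 7 ⇒ 0x51007 (P1/RW1/US1/PS0)
  ⇒ phys 0x512BB  [4 reads]
#4 VA=0x6050241136B (r,kernel):
  lvl0: tbl 0x2E, slot 12 ⇒ 0x35007 (P1/RW1/US1/PS0)
  lvl1: tbl 0x35, slot 20 ⇒ 0x39007 (P1/RW1/US1/PS0)
  lvl2: tbl 0x39, slot 18 ⇒ 0x3A007 (P1/RW1/US1/PS0)
  lvl3: tbl 0x3A, slot 17 ⇒ 0x3D007 (P1/RW1/US1/PS0)
  ⇒ phys 0x3D36B  [4 reads]

TLB: [["0xE0341607", "0x51"], ["0x60502411", "0x3D"]]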